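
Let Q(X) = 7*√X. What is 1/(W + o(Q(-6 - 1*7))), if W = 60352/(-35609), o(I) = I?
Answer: -2149074368/811358925101 - 8876006167*I*√13/811358925101 ≈ -0.0026487 - 0.039444*I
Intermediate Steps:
W = -60352/35609 (W = 60352*(-1/35609) = -60352/35609 ≈ -1.6949)
1/(W + o(Q(-6 - 1*7))) = 1/(-60352/35609 + 7*√(-6 - 1*7)) = 1/(-60352/35609 + 7*√(-6 - 7)) = 1/(-60352/35609 + 7*√(-13)) = 1/(-60352/35609 + 7*(I*√13)) = 1/(-60352/35609 + 7*I*√13)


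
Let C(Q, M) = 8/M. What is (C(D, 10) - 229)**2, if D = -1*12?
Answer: 1301881/25 ≈ 52075.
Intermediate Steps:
D = -12
(C(D, 10) - 229)**2 = (8/10 - 229)**2 = (8*(1/10) - 229)**2 = (4/5 - 229)**2 = (-1141/5)**2 = 1301881/25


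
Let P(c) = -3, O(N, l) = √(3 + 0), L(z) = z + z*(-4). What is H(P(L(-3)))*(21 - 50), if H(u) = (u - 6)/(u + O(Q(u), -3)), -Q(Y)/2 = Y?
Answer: -261/2 - 87*√3/2 ≈ -205.84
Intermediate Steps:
Q(Y) = -2*Y
L(z) = -3*z (L(z) = z - 4*z = -3*z)
O(N, l) = √3
H(u) = (-6 + u)/(u + √3) (H(u) = (u - 6)/(u + √3) = (-6 + u)/(u + √3))
H(P(L(-3)))*(21 - 50) = ((-6 - 3)/(-3 + √3))*(21 - 50) = (-9/(-3 + √3))*(-29) = -9/(-3 + √3)*(-29) = 261/(-3 + √3)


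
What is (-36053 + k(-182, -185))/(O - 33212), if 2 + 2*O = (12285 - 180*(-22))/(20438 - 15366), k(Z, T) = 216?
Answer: 363530528/336896427 ≈ 1.0791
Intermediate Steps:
O = 6101/10144 (O = -1 + ((12285 - 180*(-22))/(20438 - 15366))/2 = -1 + ((12285 + 3960)/5072)/2 = -1 + (16245*(1/5072))/2 = -1 + (½)*(16245/5072) = -1 + 16245/10144 = 6101/10144 ≈ 0.60144)
(-36053 + k(-182, -185))/(O - 33212) = (-36053 + 216)/(6101/10144 - 33212) = -35837/(-336896427/10144) = -35837*(-10144/336896427) = 363530528/336896427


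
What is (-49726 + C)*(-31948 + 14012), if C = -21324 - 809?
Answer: 1288863024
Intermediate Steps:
C = -22133
(-49726 + C)*(-31948 + 14012) = (-49726 - 22133)*(-31948 + 14012) = -71859*(-17936) = 1288863024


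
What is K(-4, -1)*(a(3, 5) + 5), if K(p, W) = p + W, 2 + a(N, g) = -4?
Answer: 5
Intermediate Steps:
a(N, g) = -6 (a(N, g) = -2 - 4 = -6)
K(p, W) = W + p
K(-4, -1)*(a(3, 5) + 5) = (-1 - 4)*(-6 + 5) = -5*(-1) = 5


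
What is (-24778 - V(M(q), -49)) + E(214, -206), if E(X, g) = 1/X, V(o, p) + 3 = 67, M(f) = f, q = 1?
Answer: -5316187/214 ≈ -24842.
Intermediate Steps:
V(o, p) = 64 (V(o, p) = -3 + 67 = 64)
(-24778 - V(M(q), -49)) + E(214, -206) = (-24778 - 1*64) + 1/214 = (-24778 - 64) + 1/214 = -24842 + 1/214 = -5316187/214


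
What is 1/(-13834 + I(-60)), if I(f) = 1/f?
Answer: -60/830041 ≈ -7.2286e-5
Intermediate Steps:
1/(-13834 + I(-60)) = 1/(-13834 + 1/(-60)) = 1/(-13834 - 1/60) = 1/(-830041/60) = -60/830041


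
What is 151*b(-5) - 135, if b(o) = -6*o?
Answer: 4395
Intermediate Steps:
151*b(-5) - 135 = 151*(-6*(-5)) - 135 = 151*30 - 135 = 4530 - 135 = 4395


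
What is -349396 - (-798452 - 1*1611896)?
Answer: 2060952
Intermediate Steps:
-349396 - (-798452 - 1*1611896) = -349396 - (-798452 - 1611896) = -349396 - 1*(-2410348) = -349396 + 2410348 = 2060952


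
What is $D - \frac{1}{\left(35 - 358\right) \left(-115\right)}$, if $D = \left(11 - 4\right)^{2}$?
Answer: $\frac{1820104}{37145} \approx 49.0$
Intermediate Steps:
$D = 49$ ($D = 7^{2} = 49$)
$D - \frac{1}{\left(35 - 358\right) \left(-115\right)} = 49 - \frac{1}{\left(35 - 358\right) \left(-115\right)} = 49 - \frac{1}{-323} \left(- \frac{1}{115}\right) = 49 - \left(- \frac{1}{323}\right) \left(- \frac{1}{115}\right) = 49 - \frac{1}{37145} = \frac{1820104}{37145}$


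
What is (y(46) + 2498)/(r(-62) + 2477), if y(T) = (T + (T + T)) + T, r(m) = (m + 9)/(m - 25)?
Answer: 116667/107776 ≈ 1.0825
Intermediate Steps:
r(m) = (9 + m)/(-25 + m)
y(T) = 4*T (y(T) = (T + 2*T) + T = 3*T + T = 4*T)
(y(46) + 2498)/(r(-62) + 2477) = (4*46 + 2498)/((9 - 62)/(-25 - 62) + 2477) = (184 + 2498)/(-53/(-87) + 2477) = 2682/(-1/87*(-53) + 2477) = 2682/(53/87 + 2477) = 2682/(215552/87) = 2682*(87/215552) = 116667/107776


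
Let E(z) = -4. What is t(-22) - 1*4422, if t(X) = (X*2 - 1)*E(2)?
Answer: -4242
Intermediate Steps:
t(X) = 4 - 8*X (t(X) = (X*2 - 1)*(-4) = (2*X - 1)*(-4) = (-1 + 2*X)*(-4) = 4 - 8*X)
t(-22) - 1*4422 = (4 - 8*(-22)) - 1*4422 = (4 + 176) - 4422 = 180 - 4422 = -4242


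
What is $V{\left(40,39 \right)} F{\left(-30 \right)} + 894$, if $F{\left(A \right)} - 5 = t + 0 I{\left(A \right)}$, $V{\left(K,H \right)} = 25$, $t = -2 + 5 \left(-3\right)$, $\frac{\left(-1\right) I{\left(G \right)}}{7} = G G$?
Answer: $594$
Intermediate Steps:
$I{\left(G \right)} = - 7 G^{2}$ ($I{\left(G \right)} = - 7 G G = - 7 G^{2}$)
$t = -17$ ($t = -2 - 15 = -17$)
$F{\left(A \right)} = -12$ ($F{\left(A \right)} = 5 - \left(17 + 0 \left(- 7 A^{2}\right)\right) = 5 + \left(-17 + 0\right) = 5 - 17 = -12$)
$V{\left(40,39 \right)} F{\left(-30 \right)} + 894 = 25 \left(-12\right) + 894 = -300 + 894 = 594$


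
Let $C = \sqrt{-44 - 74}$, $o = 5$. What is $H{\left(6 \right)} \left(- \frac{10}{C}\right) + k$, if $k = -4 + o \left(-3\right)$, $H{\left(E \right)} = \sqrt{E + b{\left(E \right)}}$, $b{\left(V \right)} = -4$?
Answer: $-19 + \frac{10 i \sqrt{59}}{59} \approx -19.0 + 1.3019 i$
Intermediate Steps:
$C = i \sqrt{118}$ ($C = \sqrt{-118} = i \sqrt{118} \approx 10.863 i$)
$H{\left(E \right)} = \sqrt{-4 + E}$ ($H{\left(E \right)} = \sqrt{E - 4} = \sqrt{-4 + E}$)
$k = -19$ ($k = -4 + 5 \left(-3\right) = -4 - 15 = -19$)
$H{\left(6 \right)} \left(- \frac{10}{C}\right) + k = \sqrt{-4 + 6} \left(- \frac{10}{i \sqrt{118}}\right) - 19 = \sqrt{2} \left(- 10 \left(- \frac{i \sqrt{118}}{118}\right)\right) - 19 = \sqrt{2} \frac{5 i \sqrt{118}}{59} - 19 = \frac{10 i \sqrt{59}}{59} - 19 = -19 + \frac{10 i \sqrt{59}}{59}$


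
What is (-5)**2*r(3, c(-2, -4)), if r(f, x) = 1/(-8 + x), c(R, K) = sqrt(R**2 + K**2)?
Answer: -50/11 - 25*sqrt(5)/22 ≈ -7.0864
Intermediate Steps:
c(R, K) = sqrt(K**2 + R**2)
(-5)**2*r(3, c(-2, -4)) = (-5)**2/(-8 + sqrt((-4)**2 + (-2)**2)) = 25/(-8 + sqrt(16 + 4)) = 25/(-8 + sqrt(20)) = 25/(-8 + 2*sqrt(5))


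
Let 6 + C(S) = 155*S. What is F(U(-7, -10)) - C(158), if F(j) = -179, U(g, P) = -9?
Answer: -24663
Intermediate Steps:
C(S) = -6 + 155*S
F(U(-7, -10)) - C(158) = -179 - (-6 + 155*158) = -179 - (-6 + 24490) = -179 - 1*24484 = -179 - 24484 = -24663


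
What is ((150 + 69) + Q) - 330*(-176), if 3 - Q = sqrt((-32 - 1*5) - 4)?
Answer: 58302 - I*sqrt(41) ≈ 58302.0 - 6.4031*I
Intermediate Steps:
Q = 3 - I*sqrt(41) (Q = 3 - sqrt((-32 - 1*5) - 4) = 3 - sqrt((-32 - 5) - 4) = 3 - sqrt(-37 - 4) = 3 - sqrt(-41) = 3 - I*sqrt(41) ≈ 3.0 - 6.4031*I)
((150 + 69) + Q) - 330*(-176) = ((150 + 69) + (3 - I*sqrt(41))) - 330*(-176) = (219 + (3 - I*sqrt(41))) + 58080 = (222 - I*sqrt(41)) + 58080 = 58302 - I*sqrt(41)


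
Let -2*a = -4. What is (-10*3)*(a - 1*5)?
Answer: 90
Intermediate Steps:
a = 2 (a = -1/2*(-4) = 2)
(-10*3)*(a - 1*5) = (-10*3)*(2 - 1*5) = -30*(2 - 5) = -30*(-3) = 90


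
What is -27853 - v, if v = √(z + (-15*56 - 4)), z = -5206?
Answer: -27853 - 55*I*√2 ≈ -27853.0 - 77.782*I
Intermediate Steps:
v = 55*I*√2 (v = √(-5206 + (-15*56 - 4)) = √(-5206 + (-840 - 4)) = √(-5206 - 844) = √(-6050) = 55*I*√2 ≈ 77.782*I)
-27853 - v = -27853 - 55*I*√2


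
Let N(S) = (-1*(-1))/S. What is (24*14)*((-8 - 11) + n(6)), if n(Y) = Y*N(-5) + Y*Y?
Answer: 26544/5 ≈ 5308.8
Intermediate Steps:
N(S) = 1/S
n(Y) = Y² - Y/5 (n(Y) = Y/(-5) + Y*Y = Y*(-⅕) + Y² = -Y/5 + Y² = Y² - Y/5)
(24*14)*((-8 - 11) + n(6)) = (24*14)*((-8 - 11) + 6*(-⅕ + 6)) = 336*(-19 + 6*(29/5)) = 336*(-19 + 174/5) = 336*(79/5) = 26544/5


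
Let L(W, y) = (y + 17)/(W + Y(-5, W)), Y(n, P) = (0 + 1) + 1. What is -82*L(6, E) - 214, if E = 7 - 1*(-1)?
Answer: -1881/4 ≈ -470.25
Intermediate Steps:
E = 8 (E = 7 + 1 = 8)
Y(n, P) = 2 (Y(n, P) = 1 + 1 = 2)
L(W, y) = (17 + y)/(2 + W) (L(W, y) = (y + 17)/(W + 2) = (17 + y)/(2 + W))
-82*L(6, E) - 214 = -82*(17 + 8)/(2 + 6) - 214 = -82*25/8 - 214 = -1025/4 - 214 = -1881/4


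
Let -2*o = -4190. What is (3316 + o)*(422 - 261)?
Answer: 871171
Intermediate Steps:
o = 2095 (o = -½*(-4190) = 2095)
(3316 + o)*(422 - 261) = (3316 + 2095)*(422 - 261) = 5411*161 = 871171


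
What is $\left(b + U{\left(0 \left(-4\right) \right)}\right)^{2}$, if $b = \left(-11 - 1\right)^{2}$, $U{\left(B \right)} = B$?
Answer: $20736$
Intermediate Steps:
$b = 144$ ($b = \left(-12\right)^{2} = 144$)
$\left(b + U{\left(0 \left(-4\right) \right)}\right)^{2} = \left(144 + 0 \left(-4\right)\right)^{2} = \left(144 + 0\right)^{2} = 144^{2} = 20736$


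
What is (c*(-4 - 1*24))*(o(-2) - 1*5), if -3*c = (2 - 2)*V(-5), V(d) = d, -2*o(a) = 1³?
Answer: 0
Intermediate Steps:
o(a) = -½ (o(a) = -½*1³ = -½*1 = -½)
c = 0 (c = -(2 - 2)*(-5)/3 = -0*(-5) = -⅓*0 = 0)
(c*(-4 - 1*24))*(o(-2) - 1*5) = (0*(-4 - 1*24))*(-½ - 1*5) = (0*(-4 - 24))*(-½ - 5) = (0*(-28))*(-11/2) = 0*(-11/2) = 0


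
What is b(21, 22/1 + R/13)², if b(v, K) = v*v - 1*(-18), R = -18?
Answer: 210681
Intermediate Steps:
b(v, K) = 18 + v² (b(v, K) = v² + 18 = 18 + v²)
b(21, 22/1 + R/13)² = (18 + 21²)² = (18 + 441)² = 459² = 210681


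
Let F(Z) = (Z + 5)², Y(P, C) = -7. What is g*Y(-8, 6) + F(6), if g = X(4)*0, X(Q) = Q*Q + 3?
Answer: 121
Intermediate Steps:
X(Q) = 3 + Q² (X(Q) = Q² + 3 = 3 + Q²)
F(Z) = (5 + Z)²
g = 0 (g = (3 + 4²)*0 = (3 + 16)*0 = 19*0 = 0)
g*Y(-8, 6) + F(6) = 0*(-7) + (5 + 6)² = 0 + 11² = 0 + 121 = 121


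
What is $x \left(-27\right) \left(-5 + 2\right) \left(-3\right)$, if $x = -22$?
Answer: $5346$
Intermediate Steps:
$x \left(-27\right) \left(-5 + 2\right) \left(-3\right) = \left(-22\right) \left(-27\right) \left(-5 + 2\right) \left(-3\right) = 594 \left(\left(-3\right) \left(-3\right)\right) = 594 \cdot 9 = 5346$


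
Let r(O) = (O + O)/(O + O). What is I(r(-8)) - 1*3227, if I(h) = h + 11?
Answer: -3215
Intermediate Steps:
r(O) = 1 (r(O) = (2*O)/((2*O)) = (2*O)*(1/(2*O)) = 1)
I(h) = 11 + h
I(r(-8)) - 1*3227 = (11 + 1) - 1*3227 = 12 - 3227 = -3215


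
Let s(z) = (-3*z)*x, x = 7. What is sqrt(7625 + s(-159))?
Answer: 2*sqrt(2741) ≈ 104.71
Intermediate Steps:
s(z) = -21*z (s(z) = -3*z*7 = -21*z)
sqrt(7625 + s(-159)) = sqrt(7625 - 21*(-159)) = sqrt(7625 + 3339) = sqrt(10964) = 2*sqrt(2741)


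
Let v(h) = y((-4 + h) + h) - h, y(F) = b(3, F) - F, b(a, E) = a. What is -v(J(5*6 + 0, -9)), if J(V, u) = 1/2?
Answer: -11/2 ≈ -5.5000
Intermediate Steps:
y(F) = 3 - F
J(V, u) = ½
v(h) = 7 - 3*h (v(h) = (3 - ((-4 + h) + h)) - h = (3 - (-4 + 2*h)) - h = (3 + (4 - 2*h)) - h = (7 - 2*h) - h = 7 - 3*h)
-v(J(5*6 + 0, -9)) = -(7 - 3*½) = -(7 - 3/2) = -1*11/2 = -11/2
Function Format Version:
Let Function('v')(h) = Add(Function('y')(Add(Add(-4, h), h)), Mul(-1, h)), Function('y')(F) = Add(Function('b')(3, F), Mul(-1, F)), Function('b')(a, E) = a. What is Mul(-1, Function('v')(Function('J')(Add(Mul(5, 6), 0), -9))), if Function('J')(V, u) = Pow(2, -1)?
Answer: Rational(-11, 2) ≈ -5.5000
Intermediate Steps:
Function('y')(F) = Add(3, Mul(-1, F))
Function('J')(V, u) = Rational(1, 2)
Function('v')(h) = Add(7, Mul(-3, h)) (Function('v')(h) = Add(Add(3, Mul(-1, Add(Add(-4, h), h))), Mul(-1, h)) = Add(Add(3, Mul(-1, Add(-4, Mul(2, h)))), Mul(-1, h)) = Add(Add(3, Add(4, Mul(-2, h))), Mul(-1, h)) = Add(Add(7, Mul(-2, h)), Mul(-1, h)) = Add(7, Mul(-3, h)))
Mul(-1, Function('v')(Function('J')(Add(Mul(5, 6), 0), -9))) = Mul(-1, Add(7, Mul(-3, Rational(1, 2)))) = Mul(-1, Add(7, Rational(-3, 2))) = Mul(-1, Rational(11, 2)) = Rational(-11, 2)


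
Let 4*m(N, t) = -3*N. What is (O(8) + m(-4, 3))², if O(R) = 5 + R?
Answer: 256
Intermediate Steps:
m(N, t) = -3*N/4 (m(N, t) = (-3*N)/4 = -3*N/4)
(O(8) + m(-4, 3))² = ((5 + 8) - ¾*(-4))² = (13 + 3)² = 16² = 256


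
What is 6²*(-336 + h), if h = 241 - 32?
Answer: -4572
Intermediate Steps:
h = 209
6²*(-336 + h) = 6²*(-336 + 209) = 36*(-127) = -4572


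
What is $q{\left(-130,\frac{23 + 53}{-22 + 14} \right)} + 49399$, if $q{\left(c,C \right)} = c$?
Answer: $49269$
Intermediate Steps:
$q{\left(-130,\frac{23 + 53}{-22 + 14} \right)} + 49399 = -130 + 49399 = 49269$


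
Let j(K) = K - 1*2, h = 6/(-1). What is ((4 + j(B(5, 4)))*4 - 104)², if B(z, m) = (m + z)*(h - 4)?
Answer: 207936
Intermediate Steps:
h = -6 (h = 6*(-1) = -6)
B(z, m) = -10*m - 10*z (B(z, m) = (m + z)*(-6 - 4) = (m + z)*(-10) = -10*m - 10*z)
j(K) = -2 + K (j(K) = K - 2 = -2 + K)
((4 + j(B(5, 4)))*4 - 104)² = ((4 + (-2 + (-10*4 - 10*5)))*4 - 104)² = ((4 + (-2 + (-40 - 50)))*4 - 104)² = ((4 + (-2 - 90))*4 - 104)² = ((4 - 92)*4 - 104)² = (-88*4 - 104)² = (-352 - 104)² = (-456)² = 207936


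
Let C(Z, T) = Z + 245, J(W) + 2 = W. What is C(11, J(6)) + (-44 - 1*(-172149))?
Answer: 172361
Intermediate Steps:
J(W) = -2 + W
C(Z, T) = 245 + Z
C(11, J(6)) + (-44 - 1*(-172149)) = (245 + 11) + (-44 - 1*(-172149)) = 256 + (-44 + 172149) = 256 + 172105 = 172361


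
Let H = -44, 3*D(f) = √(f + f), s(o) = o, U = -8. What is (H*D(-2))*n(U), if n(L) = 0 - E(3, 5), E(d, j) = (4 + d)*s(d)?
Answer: 616*I ≈ 616.0*I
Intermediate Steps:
D(f) = √2*√f/3 (D(f) = √(f + f)/3 = √(2*f)/3 = (√2*√f)/3 = √2*√f/3)
E(d, j) = d*(4 + d) (E(d, j) = (4 + d)*d = d*(4 + d))
n(L) = -21 (n(L) = 0 - 3*(4 + 3) = 0 - 3*7 = 0 - 1*21 = 0 - 21 = -21)
(H*D(-2))*n(U) = -44*√2*√(-2)/3*(-21) = -44*√2*I*√2/3*(-21) = -88*I/3*(-21) = 616*I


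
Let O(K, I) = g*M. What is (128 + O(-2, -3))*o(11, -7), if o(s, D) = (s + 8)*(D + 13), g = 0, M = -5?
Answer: 14592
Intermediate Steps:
o(s, D) = (8 + s)*(13 + D)
O(K, I) = 0 (O(K, I) = 0*(-5) = 0)
(128 + O(-2, -3))*o(11, -7) = (128 + 0)*(104 + 8*(-7) + 13*11 - 7*11) = 128*(104 - 56 + 143 - 77) = 128*114 = 14592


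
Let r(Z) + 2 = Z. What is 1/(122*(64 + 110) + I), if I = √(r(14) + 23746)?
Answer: 10614/225302113 - √23758/450604226 ≈ 4.6768e-5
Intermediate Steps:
r(Z) = -2 + Z
I = √23758 (I = √((-2 + 14) + 23746) = √(12 + 23746) = √23758 ≈ 154.14)
1/(122*(64 + 110) + I) = 1/(122*(64 + 110) + √23758) = 1/(122*174 + √23758) = 1/(21228 + √23758)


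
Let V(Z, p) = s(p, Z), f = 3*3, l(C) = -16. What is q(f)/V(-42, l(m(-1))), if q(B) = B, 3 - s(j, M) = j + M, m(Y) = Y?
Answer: 9/61 ≈ 0.14754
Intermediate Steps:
s(j, M) = 3 - M - j (s(j, M) = 3 - (j + M) = 3 - (M + j) = 3 + (-M - j) = 3 - M - j)
f = 9
V(Z, p) = 3 - Z - p
q(f)/V(-42, l(m(-1))) = 9/(3 - 1*(-42) - 1*(-16)) = 9/(3 + 42 + 16) = 9/61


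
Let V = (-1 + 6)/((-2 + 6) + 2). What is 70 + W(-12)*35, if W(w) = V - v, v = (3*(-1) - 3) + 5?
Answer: 805/6 ≈ 134.17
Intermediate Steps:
V = 5/6 (V = 5/(4 + 2) = 5/6 ≈ 0.83333)
v = -1 (v = (-3 - 3) + 5 = -6 + 5 = -1)
W(w) = 11/6 (W(w) = 5/6 - 1*(-1) = 5/6 + 1 = 11/6)
70 + W(-12)*35 = 70 + (11/6)*35 = 70 + 385/6 = 805/6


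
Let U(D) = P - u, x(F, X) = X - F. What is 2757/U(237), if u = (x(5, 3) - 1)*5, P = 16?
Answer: 2757/31 ≈ 88.935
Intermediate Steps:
u = -15 (u = ((3 - 1*5) - 1)*5 = ((3 - 5) - 1)*5 = (-2 - 1)*5 = -3*5 = -15)
U(D) = 31 (U(D) = 16 - 1*(-15) = 16 + 15 = 31)
2757/U(237) = 2757/31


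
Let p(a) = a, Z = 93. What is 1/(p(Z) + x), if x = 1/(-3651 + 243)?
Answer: 3408/316943 ≈ 0.010753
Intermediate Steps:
x = -1/3408 (x = 1/(-3408) = -1/3408 ≈ -0.00029343)
1/(p(Z) + x) = 1/(93 - 1/3408) = 1/(316943/3408) = 3408/316943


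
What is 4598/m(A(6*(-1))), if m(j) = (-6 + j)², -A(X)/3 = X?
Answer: 2299/72 ≈ 31.931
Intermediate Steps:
A(X) = -3*X
4598/m(A(6*(-1))) = 4598/((-6 - 18*(-1))²) = 4598/((-6 - 3*(-6))²) = 4598/((-6 + 18)²) = 4598/(12²) = 4598/144 = 4598*(1/144) = 2299/72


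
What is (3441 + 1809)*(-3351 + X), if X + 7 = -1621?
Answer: -26139750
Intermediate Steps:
X = -1628 (X = -7 - 1621 = -1628)
(3441 + 1809)*(-3351 + X) = (3441 + 1809)*(-3351 - 1628) = 5250*(-4979) = -26139750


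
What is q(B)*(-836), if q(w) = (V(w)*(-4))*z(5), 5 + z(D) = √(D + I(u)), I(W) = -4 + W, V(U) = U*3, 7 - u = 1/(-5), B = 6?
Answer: -300960 + 60192*√205/5 ≈ -1.2860e+5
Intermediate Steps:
u = 36/5 (u = 7 - 1/(-5) = 7 - 1*(-⅕) = 7 + ⅕ = 36/5 ≈ 7.2000)
V(U) = 3*U
z(D) = -5 + √(16/5 + D) (z(D) = -5 + √(D + (-4 + 36/5)) = -5 + √(D + 16/5) = -5 + √(16/5 + D))
q(w) = -12*w*(-5 + √205/5) (q(w) = ((3*w)*(-4))*(-5 + √(80 + 25*5)/5) = (-12*w)*(-5 + √(80 + 125)/5) = (-12*w)*(-5 + √205/5) = -12*w*(-5 + √205/5))
q(B)*(-836) = ((12/5)*6*(25 - √205))*(-836) = (360 - 72*√205/5)*(-836) = -300960 + 60192*√205/5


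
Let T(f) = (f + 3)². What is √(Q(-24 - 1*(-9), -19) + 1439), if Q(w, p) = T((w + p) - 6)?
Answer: 6*√78 ≈ 52.991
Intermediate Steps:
T(f) = (3 + f)²
Q(w, p) = (-3 + p + w)² (Q(w, p) = (3 + ((w + p) - 6))² = (3 + ((p + w) - 6))² = (3 + (-6 + p + w))² = (-3 + p + w)²)
√(Q(-24 - 1*(-9), -19) + 1439) = √((-3 - 19 + (-24 - 1*(-9)))² + 1439) = √((-3 - 19 + (-24 + 9))² + 1439) = √((-3 - 19 - 15)² + 1439) = √((-37)² + 1439) = √(1369 + 1439) = √2808 = 6*√78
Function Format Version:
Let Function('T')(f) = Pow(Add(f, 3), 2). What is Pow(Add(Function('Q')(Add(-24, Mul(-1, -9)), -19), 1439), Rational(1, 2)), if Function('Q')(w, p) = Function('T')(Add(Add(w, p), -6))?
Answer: Mul(6, Pow(78, Rational(1, 2))) ≈ 52.991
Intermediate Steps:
Function('T')(f) = Pow(Add(3, f), 2)
Function('Q')(w, p) = Pow(Add(-3, p, w), 2) (Function('Q')(w, p) = Pow(Add(3, Add(Add(w, p), -6)), 2) = Pow(Add(3, Add(Add(p, w), -6)), 2) = Pow(Add(3, Add(-6, p, w)), 2) = Pow(Add(-3, p, w), 2))
Pow(Add(Function('Q')(Add(-24, Mul(-1, -9)), -19), 1439), Rational(1, 2)) = Pow(Add(Pow(Add(-3, -19, Add(-24, Mul(-1, -9))), 2), 1439), Rational(1, 2)) = Pow(Add(Pow(Add(-3, -19, Add(-24, 9)), 2), 1439), Rational(1, 2)) = Pow(Add(Pow(Add(-3, -19, -15), 2), 1439), Rational(1, 2)) = Pow(Add(Pow(-37, 2), 1439), Rational(1, 2)) = Pow(Add(1369, 1439), Rational(1, 2)) = Pow(2808, Rational(1, 2)) = Mul(6, Pow(78, Rational(1, 2)))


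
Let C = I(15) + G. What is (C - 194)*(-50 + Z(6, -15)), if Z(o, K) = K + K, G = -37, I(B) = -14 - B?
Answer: 20800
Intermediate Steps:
Z(o, K) = 2*K
C = -66 (C = (-14 - 1*15) - 37 = (-14 - 15) - 37 = -29 - 37 = -66)
(C - 194)*(-50 + Z(6, -15)) = (-66 - 194)*(-50 + 2*(-15)) = -260*(-50 - 30) = -260*(-80) = 20800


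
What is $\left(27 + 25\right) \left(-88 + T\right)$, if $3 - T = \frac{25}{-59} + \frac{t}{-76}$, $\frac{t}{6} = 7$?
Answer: $- \frac{4897906}{1121} \approx -4369.2$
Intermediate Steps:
$t = 42$ ($t = 6 \cdot 7 = 42$)
$T = \frac{8915}{2242}$ ($T = 3 - \left(\frac{25}{-59} + \frac{42}{-76}\right) = 3 - \left(25 \left(- \frac{1}{59}\right) + 42 \left(- \frac{1}{76}\right)\right) = 3 - \left(- \frac{25}{59} - \frac{21}{38}\right) = 3 - - \frac{2189}{2242} = 3 + \frac{2189}{2242} = \frac{8915}{2242} \approx 3.9764$)
$\left(27 + 25\right) \left(-88 + T\right) = \left(27 + 25\right) \left(-88 + \frac{8915}{2242}\right) = 52 \left(- \frac{188381}{2242}\right) = - \frac{4897906}{1121}$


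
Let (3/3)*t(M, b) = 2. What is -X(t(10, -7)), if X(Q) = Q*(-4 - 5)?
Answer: 18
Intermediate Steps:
t(M, b) = 2
X(Q) = -9*Q (X(Q) = Q*(-9) = -9*Q)
-X(t(10, -7)) = -(-9)*2 = -1*(-18) = 18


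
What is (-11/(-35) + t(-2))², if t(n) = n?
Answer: 3481/1225 ≈ 2.8416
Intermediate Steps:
(-11/(-35) + t(-2))² = (-11/(-35) - 2)² = (-11*(-1/35) - 2)² = (11/35 - 2)² = (-59/35)² = 3481/1225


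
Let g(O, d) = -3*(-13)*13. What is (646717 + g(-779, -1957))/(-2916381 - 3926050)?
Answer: -647224/6842431 ≈ -0.094590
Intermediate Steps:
g(O, d) = 507 (g(O, d) = 39*13 = 507)
(646717 + g(-779, -1957))/(-2916381 - 3926050) = (646717 + 507)/(-2916381 - 3926050) = 647224/(-6842431) = 647224*(-1/6842431) = -647224/6842431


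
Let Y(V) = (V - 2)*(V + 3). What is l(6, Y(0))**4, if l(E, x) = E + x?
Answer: 0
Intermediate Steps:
Y(V) = (-2 + V)*(3 + V)
l(6, Y(0))**4 = (6 + (-6 + 0 + 0**2))**4 = (6 + (-6 + 0 + 0))**4 = (6 - 6)**4 = 0**4 = 0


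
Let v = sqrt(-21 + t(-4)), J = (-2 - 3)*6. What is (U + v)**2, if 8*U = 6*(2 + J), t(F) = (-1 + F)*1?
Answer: (21 - I*sqrt(26))**2 ≈ 415.0 - 214.16*I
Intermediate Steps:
J = -30 (J = -5*6 = -30)
t(F) = -1 + F
U = -21 (U = (6*(2 - 30))/8 = (6*(-28))/8 = (1/8)*(-168) = -21)
v = I*sqrt(26) (v = sqrt(-21 + (-1 - 4)) = sqrt(-21 - 5) = sqrt(-26) = I*sqrt(26) ≈ 5.099*I)
(U + v)**2 = (-21 + I*sqrt(26))**2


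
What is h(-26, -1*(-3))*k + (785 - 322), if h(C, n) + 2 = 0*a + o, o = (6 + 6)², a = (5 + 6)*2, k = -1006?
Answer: -142389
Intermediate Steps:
a = 22 (a = 11*2 = 22)
o = 144 (o = 12² = 144)
h(C, n) = 142 (h(C, n) = -2 + (0*22 + 144) = -2 + (0 + 144) = -2 + 144 = 142)
h(-26, -1*(-3))*k + (785 - 322) = 142*(-1006) + (785 - 322) = -142852 + 463 = -142389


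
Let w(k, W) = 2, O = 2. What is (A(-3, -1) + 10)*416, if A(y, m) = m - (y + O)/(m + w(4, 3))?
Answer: 4160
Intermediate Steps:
A(y, m) = m - (2 + y)/(2 + m) (A(y, m) = m - (y + 2)/(m + 2) = m - (2 + y)/(2 + m))
(A(-3, -1) + 10)*416 = ((-2 + (-1)² - 1*(-3) + 2*(-1))/(2 - 1) + 10)*416 = ((-2 + 1 + 3 - 2)/1 + 10)*416 = (1*0 + 10)*416 = (0 + 10)*416 = 10*416 = 4160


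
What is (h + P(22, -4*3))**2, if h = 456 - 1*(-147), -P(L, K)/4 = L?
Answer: 265225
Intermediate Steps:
P(L, K) = -4*L
h = 603 (h = 456 + 147 = 603)
(h + P(22, -4*3))**2 = (603 - 4*22)**2 = (603 - 88)**2 = 515**2 = 265225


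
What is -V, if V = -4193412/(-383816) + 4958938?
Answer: -475830985205/95954 ≈ -4.9590e+6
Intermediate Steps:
V = 475830985205/95954 (V = -4193412*(-1/383816) + 4958938 = 1048353/95954 + 4958938 = 475830985205/95954 ≈ 4.9590e+6)
-V = -1*475830985205/95954 = -475830985205/95954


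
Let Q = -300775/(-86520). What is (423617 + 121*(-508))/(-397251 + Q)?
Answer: -6266626296/6873971149 ≈ -0.91165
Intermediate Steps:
Q = 60155/17304 (Q = -300775*(-1/86520) = 60155/17304 ≈ 3.4764)
(423617 + 121*(-508))/(-397251 + Q) = (423617 + 121*(-508))/(-397251 + 60155/17304) = (423617 - 61468)/(-6873971149/17304) = 362149*(-17304/6873971149) = -6266626296/6873971149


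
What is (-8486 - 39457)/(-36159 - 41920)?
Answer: 47943/78079 ≈ 0.61403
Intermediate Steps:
(-8486 - 39457)/(-36159 - 41920) = -47943/(-78079) = -47943*(-1/78079) = 47943/78079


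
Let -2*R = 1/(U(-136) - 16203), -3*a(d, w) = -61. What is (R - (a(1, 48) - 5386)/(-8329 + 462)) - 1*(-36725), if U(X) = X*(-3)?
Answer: 9126673520707/248518530 ≈ 36724.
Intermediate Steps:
U(X) = -3*X
a(d, w) = 61/3 (a(d, w) = -1/3*(-61) = 61/3)
R = 1/31590 (R = -1/(2*(-3*(-136) - 16203)) = -1/(2*(408 - 16203)) = -1/2/(-15795) = -1/2*(-1/15795) = 1/31590 ≈ 3.1656e-5)
(R - (a(1, 48) - 5386)/(-8329 + 462)) - 1*(-36725) = (1/31590 - (61/3 - 5386)/(-8329 + 462)) - 1*(-36725) = (1/31590 - (-16097)/(3*(-7867))) + 36725 = (1/31590 - (-16097)*(-1)/(3*7867)) + 36725 = (1/31590 - 1*16097/23601) + 36725 = (1/31590 - 16097/23601) + 36725 = -169493543/248518530 + 36725 = 9126673520707/248518530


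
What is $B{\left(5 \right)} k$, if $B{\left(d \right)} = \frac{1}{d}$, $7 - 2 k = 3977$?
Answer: $-397$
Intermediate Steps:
$k = -1985$ ($k = \frac{7}{2} - \frac{3977}{2} = -1985$)
$B{\left(5 \right)} k = \frac{1}{5} \left(-1985\right) = -397$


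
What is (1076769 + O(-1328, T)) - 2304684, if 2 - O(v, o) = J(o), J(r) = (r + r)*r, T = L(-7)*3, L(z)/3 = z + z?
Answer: -1259665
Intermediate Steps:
L(z) = 6*z (L(z) = 3*(z + z) = 3*(2*z) = 6*z)
T = -126 (T = (6*(-7))*3 = -42*3 = -126)
J(r) = 2*r² (J(r) = (2*r)*r = 2*r²)
O(v, o) = 2 - 2*o²
(1076769 + O(-1328, T)) - 2304684 = (1076769 + (2 - 2*(-126)²)) - 2304684 = (1076769 + (2 - 2*15876)) - 2304684 = (1076769 + (2 - 31752)) - 2304684 = (1076769 - 31750) - 2304684 = 1045019 - 2304684 = -1259665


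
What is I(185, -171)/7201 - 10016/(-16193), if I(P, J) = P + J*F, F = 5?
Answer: 61275906/116605793 ≈ 0.52550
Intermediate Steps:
I(P, J) = P + 5*J (I(P, J) = P + J*5 = P + 5*J)
I(185, -171)/7201 - 10016/(-16193) = (185 + 5*(-171))/7201 - 10016/(-16193) = (185 - 855)*(1/7201) - 10016*(-1/16193) = -670*1/7201 + 10016/16193 = -670/7201 + 10016/16193 = 61275906/116605793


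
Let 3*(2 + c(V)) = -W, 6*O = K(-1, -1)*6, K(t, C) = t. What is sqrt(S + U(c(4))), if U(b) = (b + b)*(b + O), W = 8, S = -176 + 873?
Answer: sqrt(6749)/3 ≈ 27.384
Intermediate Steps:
S = 697
O = -1 (O = (-1*6)/6 = (1/6)*(-6) = -1)
c(V) = -14/3 (c(V) = -2 + (-1*8)/3 = -2 + (1/3)*(-8) = -2 - 8/3 = -14/3)
U(b) = 2*b*(-1 + b) (U(b) = (b + b)*(b - 1) = (2*b)*(-1 + b) = 2*b*(-1 + b))
sqrt(S + U(c(4))) = sqrt(697 + 2*(-14/3)*(-1 - 14/3)) = sqrt(697 + 2*(-14/3)*(-17/3)) = sqrt(697 + 476/9) = sqrt(6749/9) = sqrt(6749)/3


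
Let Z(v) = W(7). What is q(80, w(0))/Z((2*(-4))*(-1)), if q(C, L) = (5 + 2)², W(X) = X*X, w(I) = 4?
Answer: 1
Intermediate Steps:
W(X) = X²
Z(v) = 49 (Z(v) = 7² = 49)
q(C, L) = 49 (q(C, L) = 7² = 49)
q(80, w(0))/Z((2*(-4))*(-1)) = 49/49 = 49*(1/49) = 1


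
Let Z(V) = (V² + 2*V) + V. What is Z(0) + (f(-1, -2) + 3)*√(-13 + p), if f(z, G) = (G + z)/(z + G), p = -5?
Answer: 12*I*√2 ≈ 16.971*I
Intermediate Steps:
f(z, G) = 1 (f(z, G) = (G + z)/(G + z) = 1)
Z(V) = V² + 3*V
Z(0) + (f(-1, -2) + 3)*√(-13 + p) = 0*(3 + 0) + (1 + 3)*√(-13 - 5) = 0*3 + 4*√(-18) = 0 + 4*(3*I*√2) = 0 + 12*I*√2 = 12*I*√2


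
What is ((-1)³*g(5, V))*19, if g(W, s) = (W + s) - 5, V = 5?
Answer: -95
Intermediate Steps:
g(W, s) = -5 + W + s
((-1)³*g(5, V))*19 = ((-1)³*(-5 + 5 + 5))*19 = -1*5*19 = -5*19 = -95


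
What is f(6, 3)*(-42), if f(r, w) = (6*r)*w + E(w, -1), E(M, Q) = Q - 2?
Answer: -4410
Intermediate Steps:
E(M, Q) = -2 + Q
f(r, w) = -3 + 6*r*w (f(r, w) = (6*r)*w + (-2 - 1) = 6*r*w - 3 = -3 + 6*r*w)
f(6, 3)*(-42) = (-3 + 6*6*3)*(-42) = (-3 + 108)*(-42) = 105*(-42) = -4410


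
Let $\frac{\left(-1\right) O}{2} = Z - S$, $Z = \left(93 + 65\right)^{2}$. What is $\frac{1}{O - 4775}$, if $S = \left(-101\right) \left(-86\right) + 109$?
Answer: $- \frac{1}{37113} \approx -2.6945 \cdot 10^{-5}$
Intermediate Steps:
$Z = 24964$ ($Z = 158^{2} = 24964$)
$S = 8795$ ($S = 8686 + 109 = 8795$)
$O = -32338$ ($O = - 2 \left(24964 - 8795\right) = \left(-2\right) 16169 = -32338$)
$\frac{1}{O - 4775} = \frac{1}{-32338 - 4775} = \frac{1}{-37113} = - \frac{1}{37113}$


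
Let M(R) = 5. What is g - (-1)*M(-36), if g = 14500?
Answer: 14505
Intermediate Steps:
g - (-1)*M(-36) = 14500 - (-1)*5 = 14500 - 1*(-5) = 14500 + 5 = 14505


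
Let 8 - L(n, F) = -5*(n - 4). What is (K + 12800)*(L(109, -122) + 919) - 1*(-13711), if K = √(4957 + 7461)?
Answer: 18599311 + 1452*√12418 ≈ 1.8761e+7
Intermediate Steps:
L(n, F) = -12 + 5*n (L(n, F) = 8 - (-5)*(n - 4) = 8 - (-5)*(-4 + n) = 8 - (20 - 5*n) = 8 + (-20 + 5*n) = -12 + 5*n)
K = √12418 ≈ 111.44
(K + 12800)*(L(109, -122) + 919) - 1*(-13711) = (√12418 + 12800)*((-12 + 5*109) + 919) - 1*(-13711) = (12800 + √12418)*((-12 + 545) + 919) + 13711 = (12800 + √12418)*(533 + 919) + 13711 = (12800 + √12418)*1452 + 13711 = (18585600 + 1452*√12418) + 13711 = 18599311 + 1452*√12418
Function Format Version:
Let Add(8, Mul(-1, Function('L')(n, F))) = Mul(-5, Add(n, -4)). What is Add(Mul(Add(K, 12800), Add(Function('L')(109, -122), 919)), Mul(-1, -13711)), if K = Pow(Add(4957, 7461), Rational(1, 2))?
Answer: Add(18599311, Mul(1452, Pow(12418, Rational(1, 2)))) ≈ 1.8761e+7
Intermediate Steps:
Function('L')(n, F) = Add(-12, Mul(5, n)) (Function('L')(n, F) = Add(8, Mul(-1, Mul(-5, Add(n, -4)))) = Add(8, Mul(-1, Mul(-5, Add(-4, n)))) = Add(8, Mul(-1, Add(20, Mul(-5, n)))) = Add(8, Add(-20, Mul(5, n))) = Add(-12, Mul(5, n)))
K = Pow(12418, Rational(1, 2)) ≈ 111.44
Add(Mul(Add(K, 12800), Add(Function('L')(109, -122), 919)), Mul(-1, -13711)) = Add(Mul(Add(Pow(12418, Rational(1, 2)), 12800), Add(Add(-12, Mul(5, 109)), 919)), Mul(-1, -13711)) = Add(Mul(Add(12800, Pow(12418, Rational(1, 2))), Add(Add(-12, 545), 919)), 13711) = Add(Mul(Add(12800, Pow(12418, Rational(1, 2))), Add(533, 919)), 13711) = Add(Mul(Add(12800, Pow(12418, Rational(1, 2))), 1452), 13711) = Add(Add(18585600, Mul(1452, Pow(12418, Rational(1, 2)))), 13711) = Add(18599311, Mul(1452, Pow(12418, Rational(1, 2))))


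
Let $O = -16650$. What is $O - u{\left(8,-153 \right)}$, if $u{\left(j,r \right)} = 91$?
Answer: $-16741$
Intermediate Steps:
$O - u{\left(8,-153 \right)} = -16650 - 91 = -16741$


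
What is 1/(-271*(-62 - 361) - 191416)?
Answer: -1/76783 ≈ -1.3024e-5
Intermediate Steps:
1/(-271*(-62 - 361) - 191416) = 1/(-271*(-423) - 191416) = 1/(114633 - 191416) = 1/(-76783) = -1/76783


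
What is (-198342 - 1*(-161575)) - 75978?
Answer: -112745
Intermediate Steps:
(-198342 - 1*(-161575)) - 75978 = (-198342 + 161575) - 75978 = -36767 - 75978 = -112745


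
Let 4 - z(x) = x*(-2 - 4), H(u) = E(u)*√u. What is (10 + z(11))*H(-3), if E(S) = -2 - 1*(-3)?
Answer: 80*I*√3 ≈ 138.56*I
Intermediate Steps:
E(S) = 1 (E(S) = -2 + 3 = 1)
H(u) = √u (H(u) = 1*√u = √u)
z(x) = 4 + 6*x (z(x) = 4 - x*(-2 - 4) = 4 - x*(-6) = 4 - (-6)*x = 4 + 6*x)
(10 + z(11))*H(-3) = (10 + (4 + 6*11))*√(-3) = (10 + (4 + 66))*(I*√3) = (10 + 70)*(I*√3) = 80*(I*√3) = 80*I*√3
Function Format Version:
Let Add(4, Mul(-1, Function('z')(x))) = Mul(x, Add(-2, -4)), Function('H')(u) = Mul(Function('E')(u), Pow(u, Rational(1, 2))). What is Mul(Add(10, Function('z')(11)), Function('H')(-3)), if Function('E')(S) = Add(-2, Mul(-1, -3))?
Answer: Mul(80, I, Pow(3, Rational(1, 2))) ≈ Mul(138.56, I)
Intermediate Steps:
Function('E')(S) = 1 (Function('E')(S) = Add(-2, 3) = 1)
Function('H')(u) = Pow(u, Rational(1, 2)) (Function('H')(u) = Mul(1, Pow(u, Rational(1, 2))) = Pow(u, Rational(1, 2)))
Function('z')(x) = Add(4, Mul(6, x)) (Function('z')(x) = Add(4, Mul(-1, Mul(x, Add(-2, -4)))) = Add(4, Mul(-1, Mul(x, -6))) = Add(4, Mul(-1, Mul(-6, x))) = Add(4, Mul(6, x)))
Mul(Add(10, Function('z')(11)), Function('H')(-3)) = Mul(Add(10, Add(4, Mul(6, 11))), Pow(-3, Rational(1, 2))) = Mul(Add(10, Add(4, 66)), Mul(I, Pow(3, Rational(1, 2)))) = Mul(Add(10, 70), Mul(I, Pow(3, Rational(1, 2)))) = Mul(80, Mul(I, Pow(3, Rational(1, 2)))) = Mul(80, I, Pow(3, Rational(1, 2)))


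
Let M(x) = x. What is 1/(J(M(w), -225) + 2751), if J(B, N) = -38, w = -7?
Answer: 1/2713 ≈ 0.00036860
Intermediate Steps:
1/(J(M(w), -225) + 2751) = 1/(-38 + 2751) = 1/2713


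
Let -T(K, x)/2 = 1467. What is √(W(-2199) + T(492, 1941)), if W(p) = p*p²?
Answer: 3*I*√1181498837 ≈ 1.0312e+5*I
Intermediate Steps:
T(K, x) = -2934 (T(K, x) = -2*1467 = -2934)
W(p) = p³
√(W(-2199) + T(492, 1941)) = √((-2199)³ - 2934) = √(-10633486599 - 2934) = √(-10633489533) = 3*I*√1181498837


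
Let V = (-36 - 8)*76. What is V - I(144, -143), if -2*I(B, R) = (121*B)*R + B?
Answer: -1249088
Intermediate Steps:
I(B, R) = -B/2 - 121*B*R/2 (I(B, R) = -((121*B)*R + B)/2 = -(121*B*R + B)/2 = -(B + 121*B*R)/2 = -B/2 - 121*B*R/2)
V = -3344 (V = -44*76 = -3344)
V - I(144, -143) = -3344 - (-1)*144*(1 + 121*(-143))/2 = -3344 - (-1)*144*(1 - 17303)/2 = -3344 - (-1)*144*(-17302)/2 = -3344 - 1*1245744 = -3344 - 1245744 = -1249088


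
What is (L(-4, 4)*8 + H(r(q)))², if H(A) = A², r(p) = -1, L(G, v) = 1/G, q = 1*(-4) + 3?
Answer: 1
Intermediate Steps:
q = -1 (q = -4 + 3 = -1)
(L(-4, 4)*8 + H(r(q)))² = (8/(-4) + (-1)²)² = (-¼*8 + 1)² = (-2 + 1)² = (-1)² = 1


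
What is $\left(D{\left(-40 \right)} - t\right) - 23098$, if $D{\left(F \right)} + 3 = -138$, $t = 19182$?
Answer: $-42421$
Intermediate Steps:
$D{\left(F \right)} = -141$ ($D{\left(F \right)} = -3 - 138 = -141$)
$\left(D{\left(-40 \right)} - t\right) - 23098 = \left(-141 - 19182\right) - 23098 = -19323 - 23098 = -42421$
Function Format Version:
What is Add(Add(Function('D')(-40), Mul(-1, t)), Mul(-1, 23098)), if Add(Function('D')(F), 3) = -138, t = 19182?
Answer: -42421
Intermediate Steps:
Function('D')(F) = -141 (Function('D')(F) = Add(-3, -138) = -141)
Add(Add(Function('D')(-40), Mul(-1, t)), Mul(-1, 23098)) = Add(Add(-141, Mul(-1, 19182)), Mul(-1, 23098)) = Add(Add(-141, -19182), -23098) = Add(-19323, -23098) = -42421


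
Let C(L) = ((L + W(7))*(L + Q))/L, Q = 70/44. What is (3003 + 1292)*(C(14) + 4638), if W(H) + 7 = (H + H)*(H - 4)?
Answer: 886801535/44 ≈ 2.0155e+7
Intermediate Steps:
W(H) = -7 + 2*H*(-4 + H) (W(H) = -7 + (H + H)*(H - 4) = -7 + (2*H)*(-4 + H) = -7 + 2*H*(-4 + H))
Q = 35/22 (Q = 70*(1/44) = 35/22 ≈ 1.5909)
C(L) = (35 + L)*(35/22 + L)/L (C(L) = ((L + (-7 - 8*7 + 2*7²))*(L + 35/22))/L = ((L + (-7 - 56 + 2*49))*(35/22 + L))/L = ((L + (-7 - 56 + 98))*(35/22 + L))/L = ((L + 35)*(35/22 + L))/L = ((35 + L)*(35/22 + L))/L = (35 + L)*(35/22 + L)/L)
(3003 + 1292)*(C(14) + 4638) = (3003 + 1292)*((805/22 + 14 + (1225/22)/14) + 4638) = 4295*((805/22 + 14 + (1225/22)*(1/14)) + 4638) = 4295*((805/22 + 14 + 175/44) + 4638) = 4295*(2401/44 + 4638) = 4295*(206473/44) = 886801535/44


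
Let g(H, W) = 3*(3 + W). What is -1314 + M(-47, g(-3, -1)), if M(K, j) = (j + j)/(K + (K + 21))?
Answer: -95934/73 ≈ -1314.2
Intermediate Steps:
g(H, W) = 9 + 3*W
M(K, j) = 2*j/(21 + 2*K) (M(K, j) = (2*j)/(K + (21 + K)) = (2*j)/(21 + 2*K) = 2*j/(21 + 2*K))
-1314 + M(-47, g(-3, -1)) = -1314 + 2*(9 + 3*(-1))/(21 + 2*(-47)) = -1314 + 2*(9 - 3)/(21 - 94) = -1314 + 2*6/(-73) = -1314 + 2*6*(-1/73) = -1314 - 12/73 = -95934/73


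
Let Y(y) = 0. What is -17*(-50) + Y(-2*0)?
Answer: 850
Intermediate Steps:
-17*(-50) + Y(-2*0) = -17*(-50) + 0 = 850 + 0 = 850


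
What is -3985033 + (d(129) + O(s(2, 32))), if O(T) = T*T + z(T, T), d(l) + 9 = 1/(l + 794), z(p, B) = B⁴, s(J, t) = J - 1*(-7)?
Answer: -3672063199/923 ≈ -3.9784e+6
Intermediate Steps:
s(J, t) = 7 + J (s(J, t) = J + 7 = 7 + J)
d(l) = -9 + 1/(794 + l) (d(l) = -9 + 1/(l + 794) = -9 + 1/(794 + l))
O(T) = T² + T⁴ (O(T) = T*T + T⁴ = T² + T⁴)
-3985033 + (d(129) + O(s(2, 32))) = -3985033 + ((-7145 - 9*129)/(794 + 129) + ((7 + 2)² + (7 + 2)⁴)) = -3985033 + ((-7145 - 1161)/923 + (9² + 9⁴)) = -3985033 + ((1/923)*(-8306) + (81 + 6561)) = -3985033 + (-8306/923 + 6642) = -3985033 + 6122260/923 = -3672063199/923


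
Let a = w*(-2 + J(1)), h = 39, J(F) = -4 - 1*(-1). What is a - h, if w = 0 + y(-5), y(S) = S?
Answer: -14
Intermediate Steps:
J(F) = -3 (J(F) = -4 + 1 = -3)
w = -5 (w = 0 - 5 = -5)
a = 25 (a = -5*(-2 - 3) = -5*(-5) = 25)
a - h = 25 - 1*39 = 25 - 39 = -14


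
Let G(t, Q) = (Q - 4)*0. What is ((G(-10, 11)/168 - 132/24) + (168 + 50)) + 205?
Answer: 835/2 ≈ 417.50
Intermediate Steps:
G(t, Q) = 0 (G(t, Q) = (-4 + Q)*0 = 0)
((G(-10, 11)/168 - 132/24) + (168 + 50)) + 205 = ((0/168 - 132/24) + (168 + 50)) + 205 = ((0*(1/168) - 132*1/24) + 218) + 205 = ((0 - 11/2) + 218) + 205 = (-11/2 + 218) + 205 = 425/2 + 205 = 835/2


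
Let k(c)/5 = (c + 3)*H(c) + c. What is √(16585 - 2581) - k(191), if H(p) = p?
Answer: -186225 + 6*√389 ≈ -1.8611e+5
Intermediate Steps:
k(c) = 5*c + 5*c*(3 + c) (k(c) = 5*((c + 3)*c + c) = 5*((3 + c)*c + c) = 5*(c*(3 + c) + c) = 5*(c + c*(3 + c)) = 5*c + 5*c*(3 + c))
√(16585 - 2581) - k(191) = √(16585 - 2581) - 5*191*(4 + 191) = √14004 - 5*191*195 = 6*√389 - 1*186225 = 6*√389 - 186225 = -186225 + 6*√389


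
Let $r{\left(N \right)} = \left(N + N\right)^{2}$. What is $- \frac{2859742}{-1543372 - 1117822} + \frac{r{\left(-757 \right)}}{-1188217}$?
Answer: $- \frac{1350992091005}{1581037975549} \approx -0.8545$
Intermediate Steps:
$r{\left(N \right)} = 4 N^{2}$ ($r{\left(N \right)} = \left(2 N\right)^{2} = 4 N^{2}$)
$- \frac{2859742}{-1543372 - 1117822} + \frac{r{\left(-757 \right)}}{-1188217} = - \frac{2859742}{-1543372 - 1117822} + \frac{4 \left(-757\right)^{2}}{-1188217} = - \frac{2859742}{-1543372 - 1117822} + 4 \cdot 573049 \left(- \frac{1}{1188217}\right) = - \frac{2859742}{-2661194} + 2292196 \left(- \frac{1}{1188217}\right) = \left(-2859742\right) \left(- \frac{1}{2661194}\right) - \frac{2292196}{1188217} = \frac{1429871}{1330597} - \frac{2292196}{1188217} = - \frac{1350992091005}{1581037975549}$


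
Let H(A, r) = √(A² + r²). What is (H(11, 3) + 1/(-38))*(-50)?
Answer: 25/19 - 50*√130 ≈ -568.77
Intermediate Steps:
(H(11, 3) + 1/(-38))*(-50) = (√(11² + 3²) + 1/(-38))*(-50) = (√(121 + 9) - 1/38)*(-50) = (√130 - 1/38)*(-50) = (-1/38 + √130)*(-50) = 25/19 - 50*√130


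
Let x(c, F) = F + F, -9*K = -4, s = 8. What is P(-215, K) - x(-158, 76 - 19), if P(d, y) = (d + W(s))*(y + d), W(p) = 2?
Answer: 136759/3 ≈ 45586.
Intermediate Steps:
K = 4/9 (K = -⅑*(-4) = 4/9 ≈ 0.44444)
x(c, F) = 2*F
P(d, y) = (2 + d)*(d + y) (P(d, y) = (d + 2)*(y + d) = (2 + d)*(d + y))
P(-215, K) - x(-158, 76 - 19) = ((-215)² + 2*(-215) + 2*(4/9) - 215*4/9) - 2*(76 - 19) = (46225 - 430 + 8/9 - 860/9) - 2*57 = 137101/3 - 1*114 = 137101/3 - 114 = 136759/3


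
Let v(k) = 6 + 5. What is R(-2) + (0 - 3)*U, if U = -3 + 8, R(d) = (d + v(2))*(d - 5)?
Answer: -78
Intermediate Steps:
v(k) = 11
R(d) = (-5 + d)*(11 + d) (R(d) = (d + 11)*(d - 5) = (11 + d)*(-5 + d) = (-5 + d)*(11 + d))
U = 5
R(-2) + (0 - 3)*U = (-55 + (-2)² + 6*(-2)) + (0 - 3)*5 = (-55 + 4 - 12) - 3*5 = -63 - 15 = -78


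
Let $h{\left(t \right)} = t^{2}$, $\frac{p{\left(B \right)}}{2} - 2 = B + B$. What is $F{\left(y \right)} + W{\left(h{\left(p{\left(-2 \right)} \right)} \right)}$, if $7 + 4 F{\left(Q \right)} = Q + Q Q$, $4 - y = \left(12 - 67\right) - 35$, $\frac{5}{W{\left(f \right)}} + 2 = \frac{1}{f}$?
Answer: $\frac{276293}{124} \approx 2228.2$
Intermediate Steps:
$p{\left(B \right)} = 4 + 4 B$ ($p{\left(B \right)} = 4 + 2 \left(B + B\right) = 4 + 2 \cdot 2 B = 4 + 4 B$)
$W{\left(f \right)} = \frac{5}{-2 + \frac{1}{f}}$
$y = 94$ ($y = 4 - \left(\left(12 - 67\right) - 35\right) = 4 - \left(-55 - 35\right) = 4 - -90 = 4 + 90 = 94$)
$F{\left(Q \right)} = - \frac{7}{4} + \frac{Q}{4} + \frac{Q^{2}}{4}$ ($F{\left(Q \right)} = - \frac{7}{4} + \frac{Q + Q Q}{4} = - \frac{7}{4} + \frac{Q + Q^{2}}{4} = - \frac{7}{4} + \left(\frac{Q}{4} + \frac{Q^{2}}{4}\right) = - \frac{7}{4} + \frac{Q}{4} + \frac{Q^{2}}{4}$)
$F{\left(y \right)} + W{\left(h{\left(p{\left(-2 \right)} \right)} \right)} = \left(- \frac{7}{4} + \frac{1}{4} \cdot 94 + \frac{94^{2}}{4}\right) - \frac{5 \left(4 + 4 \left(-2\right)\right)^{2}}{-1 + 2 \left(4 + 4 \left(-2\right)\right)^{2}} = \left(- \frac{7}{4} + \frac{47}{2} + \frac{1}{4} \cdot 8836\right) - \frac{5 \left(4 - 8\right)^{2}}{-1 + 2 \left(4 - 8\right)^{2}} = \left(- \frac{7}{4} + \frac{47}{2} + 2209\right) - \frac{5 \left(-4\right)^{2}}{-1 + 2 \left(-4\right)^{2}} = \frac{8923}{4} - \frac{80}{-1 + 2 \cdot 16} = \frac{8923}{4} - \frac{80}{-1 + 32} = \frac{8923}{4} - \frac{80}{31} = \frac{276293}{124}$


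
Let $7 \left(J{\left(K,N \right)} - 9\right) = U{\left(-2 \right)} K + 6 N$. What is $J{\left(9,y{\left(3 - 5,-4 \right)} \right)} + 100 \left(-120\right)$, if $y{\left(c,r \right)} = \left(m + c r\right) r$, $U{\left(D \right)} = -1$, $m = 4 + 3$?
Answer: $- \frac{84306}{7} \approx -12044.0$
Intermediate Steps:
$m = 7$
$y{\left(c,r \right)} = r \left(7 + c r\right)$ ($y{\left(c,r \right)} = \left(7 + c r\right) r = r \left(7 + c r\right)$)
$J{\left(K,N \right)} = 9 - \frac{K}{7} + \frac{6 N}{7}$ ($J{\left(K,N \right)} = 9 + \frac{- K + 6 N}{7} = 9 - \left(- \frac{6 N}{7} + \frac{K}{7}\right) = 9 - \frac{K}{7} + \frac{6 N}{7}$)
$J{\left(9,y{\left(3 - 5,-4 \right)} \right)} + 100 \left(-120\right) = \left(9 - \frac{9}{7} + \frac{6 \left(- 4 \left(7 + \left(3 - 5\right) \left(-4\right)\right)\right)}{7}\right) + 100 \left(-120\right) = \left(9 - \frac{9}{7} + \frac{6 \left(- 4 \left(7 - -8\right)\right)}{7}\right) - 12000 = \left(9 - \frac{9}{7} + \frac{6 \left(- 4 \left(7 + 8\right)\right)}{7}\right) - 12000 = \left(9 - \frac{9}{7} + \frac{6 \left(\left(-4\right) 15\right)}{7}\right) - 12000 = \left(9 - \frac{9}{7} + \frac{6}{7} \left(-60\right)\right) - 12000 = \left(9 - \frac{9}{7} - \frac{360}{7}\right) - 12000 = - \frac{306}{7} - 12000 = - \frac{84306}{7}$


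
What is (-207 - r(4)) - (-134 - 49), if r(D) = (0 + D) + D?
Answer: -32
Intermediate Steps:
r(D) = 2*D (r(D) = D + D = 2*D)
(-207 - r(4)) - (-134 - 49) = (-207 - 2*4) - (-134 - 49) = (-207 - 1*8) - 1*(-183) = (-207 - 8) + 183 = -215 + 183 = -32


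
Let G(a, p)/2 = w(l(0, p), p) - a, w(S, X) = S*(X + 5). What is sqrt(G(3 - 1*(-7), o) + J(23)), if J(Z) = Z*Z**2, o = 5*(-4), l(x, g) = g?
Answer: sqrt(12747) ≈ 112.90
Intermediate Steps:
o = -20
w(S, X) = S*(5 + X)
J(Z) = Z**3
G(a, p) = -2*a + 2*p*(5 + p) (G(a, p) = 2*(p*(5 + p) - a) = 2*(-a + p*(5 + p)) = -2*a + 2*p*(5 + p))
sqrt(G(3 - 1*(-7), o) + J(23)) = sqrt((-2*(3 - 1*(-7)) + 2*(-20)*(5 - 20)) + 23**3) = sqrt((-2*(3 + 7) + 2*(-20)*(-15)) + 12167) = sqrt((-2*10 + 600) + 12167) = sqrt((-20 + 600) + 12167) = sqrt(580 + 12167) = sqrt(12747)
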